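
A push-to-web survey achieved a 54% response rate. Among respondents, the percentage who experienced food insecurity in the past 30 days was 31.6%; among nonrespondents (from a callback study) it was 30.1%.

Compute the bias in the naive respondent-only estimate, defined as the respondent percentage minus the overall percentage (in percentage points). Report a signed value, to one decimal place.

Nonresponse fraction = 1 − 0.54 = 0.46.
Bias = (nonresponse fraction) × (respondent percentage − nonrespondent percentage)
     = 0.46 × (31.6 − 30.1) = 0.46 × 1.5 = 0.69.

+0.7 percentage points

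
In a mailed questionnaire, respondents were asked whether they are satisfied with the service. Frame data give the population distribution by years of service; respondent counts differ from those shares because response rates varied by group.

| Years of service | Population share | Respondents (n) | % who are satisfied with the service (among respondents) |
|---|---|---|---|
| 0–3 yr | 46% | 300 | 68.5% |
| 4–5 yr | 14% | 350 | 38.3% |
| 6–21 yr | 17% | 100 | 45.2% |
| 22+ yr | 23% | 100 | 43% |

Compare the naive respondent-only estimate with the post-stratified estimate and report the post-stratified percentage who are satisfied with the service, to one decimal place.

54.4%

Without adjustment, the pooled respondent share is:
  (300/850)×68.5 + (350/850)×38.3 + (100/850)×45.2 + (100/850)×43 = 50.3235%
Post-stratifying to population shares instead:
  0.46×68.5 + 0.14×38.3 + 0.17×45.2 + 0.23×43 = 54.446%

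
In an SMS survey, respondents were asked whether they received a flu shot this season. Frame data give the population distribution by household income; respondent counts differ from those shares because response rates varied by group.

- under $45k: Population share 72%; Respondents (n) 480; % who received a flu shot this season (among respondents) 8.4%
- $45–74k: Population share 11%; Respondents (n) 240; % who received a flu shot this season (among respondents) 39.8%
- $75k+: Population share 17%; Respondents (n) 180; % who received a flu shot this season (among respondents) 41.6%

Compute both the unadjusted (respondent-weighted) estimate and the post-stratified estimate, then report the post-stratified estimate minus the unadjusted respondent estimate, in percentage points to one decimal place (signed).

Without adjustment, the pooled respondent share is:
  (480/900)×8.4 + (240/900)×39.8 + (180/900)×41.6 = 23.4133%
Post-stratifying to population shares instead:
  0.72×8.4 + 0.11×39.8 + 0.17×41.6 = 17.498%
Difference = 17.498 − 23.4133 = -5.9153 pp.

-5.9 percentage points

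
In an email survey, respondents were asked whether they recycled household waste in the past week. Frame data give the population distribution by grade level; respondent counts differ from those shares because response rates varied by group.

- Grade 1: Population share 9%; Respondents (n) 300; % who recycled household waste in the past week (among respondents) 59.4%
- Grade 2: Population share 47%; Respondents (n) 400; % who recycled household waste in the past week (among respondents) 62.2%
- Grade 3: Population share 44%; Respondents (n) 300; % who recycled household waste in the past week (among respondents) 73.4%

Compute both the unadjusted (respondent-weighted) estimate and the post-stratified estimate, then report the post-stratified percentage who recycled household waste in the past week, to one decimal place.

66.9%

Without adjustment, the pooled respondent share is:
  (300/1000)×59.4 + (400/1000)×62.2 + (300/1000)×73.4 = 64.72%
Post-stratified estimate weights by population shares:
  0.09×59.4 + 0.47×62.2 + 0.44×73.4 = 66.876%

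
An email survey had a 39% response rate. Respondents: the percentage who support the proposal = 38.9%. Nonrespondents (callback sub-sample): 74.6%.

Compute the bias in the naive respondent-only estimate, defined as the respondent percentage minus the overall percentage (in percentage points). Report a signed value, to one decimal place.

-21.8 percentage points

Nonresponse fraction = 1 − 0.39 = 0.61.
Bias = (nonresponse fraction) × (respondent percentage − nonrespondent percentage)
     = 0.61 × (38.9 − 74.6) = 0.61 × -35.7 = -21.777.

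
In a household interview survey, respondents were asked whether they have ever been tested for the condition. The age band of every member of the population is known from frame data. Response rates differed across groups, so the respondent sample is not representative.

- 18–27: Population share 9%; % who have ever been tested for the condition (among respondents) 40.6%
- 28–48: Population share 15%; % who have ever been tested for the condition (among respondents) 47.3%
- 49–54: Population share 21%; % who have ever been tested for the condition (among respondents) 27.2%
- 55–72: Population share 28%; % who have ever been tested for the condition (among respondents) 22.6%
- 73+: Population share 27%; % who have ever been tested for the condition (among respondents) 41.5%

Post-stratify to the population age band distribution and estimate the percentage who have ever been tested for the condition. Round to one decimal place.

34.0%

Each cell contributes population-share × respondent value:
  18–27: 0.09 × 40.6 = 3.654
  28–48: 0.15 × 47.3 = 7.095
  49–54: 0.21 × 27.2 = 5.712
  55–72: 0.28 × 22.6 = 6.328
  73+: 0.27 × 41.5 = 11.205
Post-stratified estimate = 33.994 → 34.0%.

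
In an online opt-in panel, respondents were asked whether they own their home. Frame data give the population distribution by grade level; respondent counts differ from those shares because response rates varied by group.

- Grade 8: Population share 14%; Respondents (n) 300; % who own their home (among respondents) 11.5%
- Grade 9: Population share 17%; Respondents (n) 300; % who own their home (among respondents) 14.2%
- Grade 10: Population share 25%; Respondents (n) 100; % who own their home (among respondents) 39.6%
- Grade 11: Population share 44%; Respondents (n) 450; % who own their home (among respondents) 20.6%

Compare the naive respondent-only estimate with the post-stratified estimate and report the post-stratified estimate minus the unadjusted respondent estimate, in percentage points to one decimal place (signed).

+4.8 percentage points

Without adjustment, the pooled respondent share is:
  (300/1150)×11.5 + (300/1150)×14.2 + (100/1150)×39.6 + (450/1150)×20.6 = 18.2087%
Post-stratifying to population shares instead:
  0.14×11.5 + 0.17×14.2 + 0.25×39.6 + 0.44×20.6 = 22.988%
Difference = 22.988 − 18.2087 = 4.7793 pp.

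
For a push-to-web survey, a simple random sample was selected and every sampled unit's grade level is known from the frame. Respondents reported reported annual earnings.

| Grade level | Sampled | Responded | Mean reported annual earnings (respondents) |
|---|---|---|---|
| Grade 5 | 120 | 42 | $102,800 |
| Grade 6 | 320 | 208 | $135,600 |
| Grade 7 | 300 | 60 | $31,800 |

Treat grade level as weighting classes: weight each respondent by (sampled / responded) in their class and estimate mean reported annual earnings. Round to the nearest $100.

Response rates by class: Grade 5 42/120 = 35%, Grade 6 208/320 = 65%, Grade 7 60/300 = 20%.
With weight = n_sampled/n_responded per class, the weighted class total is n_sampled:
  Grade 5: 120 × 102,800 = 12,336,000
  Grade 6: 320 × 135,600 = 43,392,000
  Grade 7: 300 × 31,800 = 9,540,000
Adjusted estimate = 65,268,000 / 740 = 88,200 → $88,200.

$88,200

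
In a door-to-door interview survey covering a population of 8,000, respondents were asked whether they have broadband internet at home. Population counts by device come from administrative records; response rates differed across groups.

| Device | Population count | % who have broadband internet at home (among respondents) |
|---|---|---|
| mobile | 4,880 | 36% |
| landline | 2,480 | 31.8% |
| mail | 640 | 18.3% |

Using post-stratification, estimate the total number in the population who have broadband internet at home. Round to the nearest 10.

Each cell contributes its population count × the respondent rate:
  mobile: 4,880 × 36% = 1756.8
  landline: 2,480 × 31.8% = 788.64
  mail: 640 × 18.3% = 117.12
Estimated total = 2662.56 → 2,660.

2,660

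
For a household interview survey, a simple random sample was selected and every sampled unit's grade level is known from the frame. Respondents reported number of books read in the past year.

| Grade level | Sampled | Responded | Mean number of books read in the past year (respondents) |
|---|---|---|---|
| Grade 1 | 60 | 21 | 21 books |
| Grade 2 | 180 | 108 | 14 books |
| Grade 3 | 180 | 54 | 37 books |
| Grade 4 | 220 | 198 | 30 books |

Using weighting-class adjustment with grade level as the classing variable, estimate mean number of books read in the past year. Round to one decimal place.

Response rates by class: Grade 1 21/60 = 35%, Grade 2 108/180 = 60%, Grade 3 54/180 = 30%, Grade 4 198/220 = 90%.
Each respondent's weight = sampled/responded in their class; summing within a class gives n_sampled, so:
  Grade 1: 60 × 21 = 1260
  Grade 2: 180 × 14 = 2520
  Grade 3: 180 × 37 = 6660
  Grade 4: 220 × 30 = 6600
Adjusted estimate = 17,040 / 640 = 26.625 → 26.6.

26.6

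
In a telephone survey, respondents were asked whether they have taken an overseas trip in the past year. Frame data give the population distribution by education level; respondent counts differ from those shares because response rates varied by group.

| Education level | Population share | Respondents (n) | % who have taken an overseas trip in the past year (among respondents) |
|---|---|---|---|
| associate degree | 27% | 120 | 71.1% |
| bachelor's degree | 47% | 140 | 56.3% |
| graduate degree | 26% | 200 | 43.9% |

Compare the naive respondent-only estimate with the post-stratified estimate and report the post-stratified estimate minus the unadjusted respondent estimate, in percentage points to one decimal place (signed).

+2.3 percentage points

Without adjustment, the pooled respondent share is:
  (120/460)×71.1 + (140/460)×56.3 + (200/460)×43.9 = 54.7696%
Reweighting by population education level shares:
  0.27×71.1 + 0.47×56.3 + 0.26×43.9 = 57.072%
Difference = 57.072 − 54.7696 = 2.3024 pp.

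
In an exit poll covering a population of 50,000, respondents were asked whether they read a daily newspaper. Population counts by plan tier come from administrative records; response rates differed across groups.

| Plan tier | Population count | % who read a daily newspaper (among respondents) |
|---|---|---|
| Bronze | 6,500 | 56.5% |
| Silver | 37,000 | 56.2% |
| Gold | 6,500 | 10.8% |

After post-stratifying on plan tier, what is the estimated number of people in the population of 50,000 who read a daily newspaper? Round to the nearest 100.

25,200

Apply each group's respondent rate to its population count:
  Bronze: 6,500 × 56.5% = 3672.5
  Silver: 37,000 × 56.2% = 20,794
  Gold: 6,500 × 10.8% = 702
Estimated total = 25168.5 → 25,200.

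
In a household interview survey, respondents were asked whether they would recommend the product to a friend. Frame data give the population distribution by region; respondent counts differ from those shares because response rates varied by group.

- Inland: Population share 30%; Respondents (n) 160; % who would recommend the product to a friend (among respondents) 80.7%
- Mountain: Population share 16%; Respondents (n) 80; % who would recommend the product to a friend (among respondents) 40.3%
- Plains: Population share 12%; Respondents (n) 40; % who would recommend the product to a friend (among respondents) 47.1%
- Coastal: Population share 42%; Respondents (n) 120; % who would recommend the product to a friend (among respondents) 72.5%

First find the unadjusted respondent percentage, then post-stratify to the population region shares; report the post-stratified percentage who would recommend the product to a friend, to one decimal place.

66.8%

Without adjustment, the pooled respondent share is:
  (160/400)×80.7 + (80/400)×40.3 + (40/400)×47.1 + (120/400)×72.5 = 66.8%
Post-stratifying to population shares instead:
  0.3×80.7 + 0.16×40.3 + 0.12×47.1 + 0.42×72.5 = 66.76%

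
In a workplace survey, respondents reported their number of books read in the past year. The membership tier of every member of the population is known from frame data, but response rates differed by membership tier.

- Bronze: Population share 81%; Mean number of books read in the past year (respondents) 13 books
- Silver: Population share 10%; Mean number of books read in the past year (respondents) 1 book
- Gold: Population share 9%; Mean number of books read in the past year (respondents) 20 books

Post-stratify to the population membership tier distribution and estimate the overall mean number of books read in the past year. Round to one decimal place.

Weight each group's respondent value by its population share:
  Bronze: 0.81 × 13 = 10.53
  Silver: 0.1 × 1 = 0.1
  Gold: 0.09 × 20 = 1.8
Post-stratified estimate = 12.43 → 12.4.

12.4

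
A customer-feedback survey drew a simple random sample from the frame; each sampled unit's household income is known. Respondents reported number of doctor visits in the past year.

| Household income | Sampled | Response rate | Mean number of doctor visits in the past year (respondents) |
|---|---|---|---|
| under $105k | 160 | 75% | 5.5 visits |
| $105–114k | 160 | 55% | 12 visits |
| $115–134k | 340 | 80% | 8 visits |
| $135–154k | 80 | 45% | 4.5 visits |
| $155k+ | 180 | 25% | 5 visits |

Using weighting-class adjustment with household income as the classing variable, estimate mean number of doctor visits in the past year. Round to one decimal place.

7.4

With weight = n_sampled/n_responded per class, the weighted class total is n_sampled:
  under $105k: 160 × 5.5 = 880
  $105–114k: 160 × 12 = 1920
  $115–134k: 340 × 8 = 2720
  $135–154k: 80 × 4.5 = 360
  $155k+: 180 × 5 = 900
Adjusted estimate = 6780 / 920 = 7.36956 → 7.4.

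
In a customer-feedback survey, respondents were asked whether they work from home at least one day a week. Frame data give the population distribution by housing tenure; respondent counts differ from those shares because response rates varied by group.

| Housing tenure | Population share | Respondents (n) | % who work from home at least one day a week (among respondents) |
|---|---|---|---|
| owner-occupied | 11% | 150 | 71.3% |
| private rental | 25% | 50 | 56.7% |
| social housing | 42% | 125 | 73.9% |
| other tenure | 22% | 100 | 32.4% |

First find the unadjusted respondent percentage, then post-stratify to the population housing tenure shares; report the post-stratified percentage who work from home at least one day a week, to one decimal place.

Naive respondent-only estimate (weights = respondent counts):
  (150/425)×71.3 + (50/425)×56.7 + (125/425)×73.9 + (100/425)×32.4 = 61.1941%
Post-stratifying to population shares instead:
  0.11×71.3 + 0.25×56.7 + 0.42×73.9 + 0.22×32.4 = 60.184%

60.2%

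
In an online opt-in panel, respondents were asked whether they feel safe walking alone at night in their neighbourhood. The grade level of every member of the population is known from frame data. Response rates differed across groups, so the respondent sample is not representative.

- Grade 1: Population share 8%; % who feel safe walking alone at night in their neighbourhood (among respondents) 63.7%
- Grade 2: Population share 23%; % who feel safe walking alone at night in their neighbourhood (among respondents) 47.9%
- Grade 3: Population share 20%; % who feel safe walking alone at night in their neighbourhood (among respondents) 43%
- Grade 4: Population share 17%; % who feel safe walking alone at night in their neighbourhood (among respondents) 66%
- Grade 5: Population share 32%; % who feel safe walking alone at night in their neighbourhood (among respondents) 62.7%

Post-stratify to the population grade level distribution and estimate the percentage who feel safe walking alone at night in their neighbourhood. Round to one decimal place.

Each cell contributes population-share × respondent value:
  Grade 1: 0.08 × 63.7 = 5.096
  Grade 2: 0.23 × 47.9 = 11.017
  Grade 3: 0.2 × 43 = 8.6
  Grade 4: 0.17 × 66 = 11.22
  Grade 5: 0.32 × 62.7 = 20.064
Post-stratified estimate = 55.997 → 56.0%.

56.0%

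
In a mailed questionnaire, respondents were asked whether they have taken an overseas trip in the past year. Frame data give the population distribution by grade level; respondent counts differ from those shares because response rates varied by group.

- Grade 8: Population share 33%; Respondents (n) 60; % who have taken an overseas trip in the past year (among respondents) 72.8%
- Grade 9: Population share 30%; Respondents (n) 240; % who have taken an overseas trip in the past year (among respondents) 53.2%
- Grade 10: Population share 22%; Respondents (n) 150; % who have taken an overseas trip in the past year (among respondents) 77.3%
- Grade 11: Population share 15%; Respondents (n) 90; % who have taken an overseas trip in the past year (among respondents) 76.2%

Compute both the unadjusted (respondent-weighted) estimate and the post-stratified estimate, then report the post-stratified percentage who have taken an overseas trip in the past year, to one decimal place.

Without adjustment, the pooled respondent share is:
  (60/540)×72.8 + (240/540)×53.2 + (150/540)×77.3 + (90/540)×76.2 = 65.9056%
Reweighting by population grade level shares:
  0.33×72.8 + 0.3×53.2 + 0.22×77.3 + 0.15×76.2 = 68.42%

68.4%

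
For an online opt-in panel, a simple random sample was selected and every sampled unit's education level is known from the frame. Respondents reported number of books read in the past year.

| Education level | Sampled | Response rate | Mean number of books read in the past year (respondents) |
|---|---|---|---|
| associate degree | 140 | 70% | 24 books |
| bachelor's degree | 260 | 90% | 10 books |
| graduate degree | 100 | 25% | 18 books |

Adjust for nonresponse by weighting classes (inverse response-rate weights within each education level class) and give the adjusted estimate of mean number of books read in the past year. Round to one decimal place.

15.5

Each respondent's weight = sampled/responded in their class; summing within a class gives n_sampled, so:
  associate degree: 140 × 24 = 3360
  bachelor's degree: 260 × 10 = 2600
  graduate degree: 100 × 18 = 1800
Adjusted estimate = 7760 / 500 = 15.52 → 15.5.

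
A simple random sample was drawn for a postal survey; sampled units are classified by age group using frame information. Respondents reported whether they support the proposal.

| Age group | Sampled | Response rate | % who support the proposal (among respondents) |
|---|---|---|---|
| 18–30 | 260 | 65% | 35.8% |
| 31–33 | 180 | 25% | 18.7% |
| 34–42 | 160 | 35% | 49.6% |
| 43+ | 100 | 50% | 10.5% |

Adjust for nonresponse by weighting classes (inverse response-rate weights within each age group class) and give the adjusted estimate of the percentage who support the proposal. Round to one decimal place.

Weighting each respondent by the inverse class response rate inflates each class back to its sampled size, so the class weight is n_sampled:
  18–30: 260 × 35.8 = 9308
  31–33: 180 × 18.7 = 3366
  34–42: 160 × 49.6 = 7936
  43+: 100 × 10.5 = 1050
Adjusted estimate = 21,660 / 700 = 30.9429 → 30.9%.

30.9%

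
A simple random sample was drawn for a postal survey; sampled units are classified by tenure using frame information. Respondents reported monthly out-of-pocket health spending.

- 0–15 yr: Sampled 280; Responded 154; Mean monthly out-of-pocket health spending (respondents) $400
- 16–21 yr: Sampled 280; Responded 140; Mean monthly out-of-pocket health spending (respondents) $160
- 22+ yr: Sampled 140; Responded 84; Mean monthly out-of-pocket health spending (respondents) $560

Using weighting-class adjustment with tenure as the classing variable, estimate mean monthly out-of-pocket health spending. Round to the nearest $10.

$340

Response rates by class: 0–15 yr 154/280 = 55%, 16–21 yr 140/280 = 50%, 22+ yr 84/140 = 60%.
Inverse-response-rate weighting restores each class to its sampled count, so class totals weight by n_sampled:
  0–15 yr: 280 × 400 = 112,000
  16–21 yr: 280 × 160 = 44,800
  22+ yr: 140 × 560 = 78,400
Adjusted estimate = 235,200 / 700 = 336 → $340.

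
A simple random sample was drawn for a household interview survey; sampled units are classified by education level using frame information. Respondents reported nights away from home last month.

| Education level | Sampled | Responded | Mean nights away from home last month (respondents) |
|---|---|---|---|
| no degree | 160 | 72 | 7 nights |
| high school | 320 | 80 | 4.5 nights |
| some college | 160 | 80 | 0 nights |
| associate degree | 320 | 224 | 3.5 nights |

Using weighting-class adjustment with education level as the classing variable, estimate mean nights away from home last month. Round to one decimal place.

Response rates by class: no degree 72/160 = 45%, high school 80/320 = 25%, some college 80/160 = 50%, associate degree 224/320 = 70%.
With weight = n_sampled/n_responded per class, the weighted class total is n_sampled:
  no degree: 160 × 7 = 1120
  high school: 320 × 4.5 = 1440
  some college: 160 × 0 = 0
  associate degree: 320 × 3.5 = 1120
Adjusted estimate = 3680 / 960 = 3.83333 → 3.8.

3.8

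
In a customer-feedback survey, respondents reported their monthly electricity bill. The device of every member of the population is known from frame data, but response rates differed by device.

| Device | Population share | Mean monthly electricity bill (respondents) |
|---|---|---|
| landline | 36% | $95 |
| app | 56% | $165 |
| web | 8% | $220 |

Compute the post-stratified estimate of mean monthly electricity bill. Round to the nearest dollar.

Each cell contributes population-share × respondent value:
  landline: 0.36 × 95 = 34.2
  app: 0.56 × 165 = 92.4
  web: 0.08 × 220 = 17.6
Post-stratified estimate = 144.2 → $144.

$144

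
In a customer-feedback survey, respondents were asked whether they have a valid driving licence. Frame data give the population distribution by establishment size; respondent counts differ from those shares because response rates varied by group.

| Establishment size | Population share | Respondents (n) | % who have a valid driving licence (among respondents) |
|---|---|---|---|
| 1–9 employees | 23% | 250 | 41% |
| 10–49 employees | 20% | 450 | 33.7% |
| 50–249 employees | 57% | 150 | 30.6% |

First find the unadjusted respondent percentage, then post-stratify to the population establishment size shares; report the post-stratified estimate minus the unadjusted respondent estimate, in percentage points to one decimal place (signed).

Unadjusted (pooled respondent) estimate weights by respondent counts:
  (250/850)×41 + (450/850)×33.7 + (150/850)×30.6 = 35.3%
Post-stratifying to population shares instead:
  0.23×41 + 0.2×33.7 + 0.57×30.6 = 33.612%
Difference = 33.612 − 35.3 = -1.688 pp.

-1.7 percentage points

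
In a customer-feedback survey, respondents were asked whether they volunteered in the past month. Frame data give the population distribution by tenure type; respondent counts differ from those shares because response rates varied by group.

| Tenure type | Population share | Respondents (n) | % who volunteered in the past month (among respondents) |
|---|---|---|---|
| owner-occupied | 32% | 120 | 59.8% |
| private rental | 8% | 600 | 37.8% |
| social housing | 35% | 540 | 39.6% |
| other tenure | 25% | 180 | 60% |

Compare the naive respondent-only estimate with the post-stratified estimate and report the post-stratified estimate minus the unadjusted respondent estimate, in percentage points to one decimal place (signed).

+7.9 percentage points

Naive respondent-only estimate (weights = respondent counts):
  (120/1440)×59.8 + (600/1440)×37.8 + (540/1440)×39.6 + (180/1440)×60 = 43.0833%
Post-stratified estimate weights by population shares:
  0.32×59.8 + 0.08×37.8 + 0.35×39.6 + 0.25×60 = 51.02%
Difference = 51.02 − 43.0833 = 7.9367 pp.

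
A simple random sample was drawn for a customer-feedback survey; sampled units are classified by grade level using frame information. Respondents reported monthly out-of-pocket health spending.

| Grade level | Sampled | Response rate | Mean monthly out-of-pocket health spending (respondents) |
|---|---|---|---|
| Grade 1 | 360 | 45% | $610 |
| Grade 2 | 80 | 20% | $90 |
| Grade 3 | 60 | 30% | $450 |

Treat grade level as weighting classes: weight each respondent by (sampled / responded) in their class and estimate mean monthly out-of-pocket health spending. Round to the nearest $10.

$510

Each respondent's weight = sampled/responded in their class; summing within a class gives n_sampled, so:
  Grade 1: 360 × 610 = 219,600
  Grade 2: 80 × 90 = 7200
  Grade 3: 60 × 450 = 27,000
Adjusted estimate = 253,800 / 500 = 507.6 → $510.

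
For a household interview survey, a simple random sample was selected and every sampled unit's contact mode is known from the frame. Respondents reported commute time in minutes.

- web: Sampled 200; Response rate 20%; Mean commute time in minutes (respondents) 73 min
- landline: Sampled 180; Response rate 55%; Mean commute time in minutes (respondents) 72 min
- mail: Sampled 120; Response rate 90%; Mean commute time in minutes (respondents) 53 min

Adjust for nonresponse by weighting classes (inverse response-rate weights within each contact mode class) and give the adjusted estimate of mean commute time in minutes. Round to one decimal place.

With weight = n_sampled/n_responded per class, the weighted class total is n_sampled:
  web: 200 × 73 = 14,600
  landline: 180 × 72 = 12,960
  mail: 120 × 53 = 6360
Adjusted estimate = 33,920 / 500 = 67.84 → 67.8.

67.8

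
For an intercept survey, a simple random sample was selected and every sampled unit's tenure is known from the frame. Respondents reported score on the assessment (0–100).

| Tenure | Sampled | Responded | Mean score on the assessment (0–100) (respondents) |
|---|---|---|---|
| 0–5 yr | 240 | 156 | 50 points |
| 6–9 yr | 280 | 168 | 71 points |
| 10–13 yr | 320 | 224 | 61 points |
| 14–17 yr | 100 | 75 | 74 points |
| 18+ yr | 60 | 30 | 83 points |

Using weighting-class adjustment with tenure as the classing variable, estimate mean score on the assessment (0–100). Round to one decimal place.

63.8

Response rates by class: 0–5 yr 156/240 = 65%, 6–9 yr 168/280 = 60%, 10–13 yr 224/320 = 70%, 14–17 yr 75/100 = 75%, 18+ yr 30/60 = 50%.
With weight = n_sampled/n_responded per class, the weighted class total is n_sampled:
  0–5 yr: 240 × 50 = 12,000
  6–9 yr: 280 × 71 = 19,880
  10–13 yr: 320 × 61 = 19,520
  14–17 yr: 100 × 74 = 7400
  18+ yr: 60 × 83 = 4980
Adjusted estimate = 63,780 / 1,000 = 63.78 → 63.8.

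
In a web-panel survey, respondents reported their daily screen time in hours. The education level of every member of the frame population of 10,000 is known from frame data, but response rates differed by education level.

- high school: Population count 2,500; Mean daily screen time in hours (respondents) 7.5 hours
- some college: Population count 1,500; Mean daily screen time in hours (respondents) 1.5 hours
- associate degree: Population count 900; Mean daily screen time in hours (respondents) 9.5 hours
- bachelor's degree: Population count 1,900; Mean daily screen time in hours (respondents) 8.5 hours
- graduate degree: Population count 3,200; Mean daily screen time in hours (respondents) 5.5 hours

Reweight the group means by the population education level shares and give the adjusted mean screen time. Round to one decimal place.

6.3

Weight each group's respondent value by its population share:
  high school: (2,500/10,000) × 7.5 = 1.875
  some college: (1,500/10,000) × 1.5 = 0.225
  associate degree: (900/10,000) × 9.5 = 0.855
  bachelor's degree: (1,900/10,000) × 8.5 = 1.615
  graduate degree: (3,200/10,000) × 5.5 = 1.76
Post-stratified estimate = 6.33 → 6.3.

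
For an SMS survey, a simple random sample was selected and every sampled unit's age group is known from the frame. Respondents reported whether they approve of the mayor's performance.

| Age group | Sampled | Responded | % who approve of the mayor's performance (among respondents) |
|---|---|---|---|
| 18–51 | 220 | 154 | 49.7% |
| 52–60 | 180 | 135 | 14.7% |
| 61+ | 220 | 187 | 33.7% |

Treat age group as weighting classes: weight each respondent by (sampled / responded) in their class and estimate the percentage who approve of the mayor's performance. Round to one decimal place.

33.9%

Class response rates: 18–51 154/220 = 70%, 52–60 135/180 = 75%, 61+ 187/220 = 85%.
With weight = n_sampled/n_responded per class, the weighted class total is n_sampled:
  18–51: 220 × 49.7 = 10,934
  52–60: 180 × 14.7 = 2646
  61+: 220 × 33.7 = 7414
Adjusted estimate = 20,994 / 620 = 33.8613 → 33.9%.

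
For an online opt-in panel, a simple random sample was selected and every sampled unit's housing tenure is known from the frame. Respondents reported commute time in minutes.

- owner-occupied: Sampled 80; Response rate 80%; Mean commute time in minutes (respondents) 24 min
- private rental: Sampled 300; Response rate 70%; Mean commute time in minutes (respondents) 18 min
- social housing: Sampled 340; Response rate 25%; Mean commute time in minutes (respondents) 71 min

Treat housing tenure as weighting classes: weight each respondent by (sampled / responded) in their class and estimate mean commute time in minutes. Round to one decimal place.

Each respondent's weight = sampled/responded in their class; summing within a class gives n_sampled, so:
  owner-occupied: 80 × 24 = 1920
  private rental: 300 × 18 = 5400
  social housing: 340 × 71 = 24,140
Adjusted estimate = 31,460 / 720 = 43.6944 → 43.7.

43.7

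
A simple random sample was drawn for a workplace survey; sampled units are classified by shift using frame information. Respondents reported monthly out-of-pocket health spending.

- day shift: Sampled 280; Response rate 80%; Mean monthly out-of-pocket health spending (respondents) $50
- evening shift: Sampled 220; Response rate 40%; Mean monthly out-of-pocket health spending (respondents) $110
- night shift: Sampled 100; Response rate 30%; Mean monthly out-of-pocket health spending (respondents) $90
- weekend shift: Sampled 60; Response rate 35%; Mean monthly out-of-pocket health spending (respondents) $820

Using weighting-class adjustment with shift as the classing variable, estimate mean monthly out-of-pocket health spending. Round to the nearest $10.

$150

Weighting each respondent by the inverse class response rate inflates each class back to its sampled size, so the class weight is n_sampled:
  day shift: 280 × 50 = 14,000
  evening shift: 220 × 110 = 24,200
  night shift: 100 × 90 = 9000
  weekend shift: 60 × 820 = 49,200
Adjusted estimate = 96,400 / 660 = 146.061 → $150.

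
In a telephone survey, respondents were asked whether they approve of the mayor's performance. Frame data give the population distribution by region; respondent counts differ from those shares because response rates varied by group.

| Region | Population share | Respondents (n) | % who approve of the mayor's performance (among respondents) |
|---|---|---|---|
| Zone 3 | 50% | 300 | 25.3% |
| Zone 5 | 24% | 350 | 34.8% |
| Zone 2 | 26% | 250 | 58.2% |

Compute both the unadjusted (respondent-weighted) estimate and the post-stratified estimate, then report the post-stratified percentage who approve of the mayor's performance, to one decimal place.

Unadjusted (pooled respondent) estimate weights by respondent counts:
  (300/900)×25.3 + (350/900)×34.8 + (250/900)×58.2 = 38.1333%
Post-stratified estimate weights by population shares:
  0.5×25.3 + 0.24×34.8 + 0.26×58.2 = 36.134%

36.1%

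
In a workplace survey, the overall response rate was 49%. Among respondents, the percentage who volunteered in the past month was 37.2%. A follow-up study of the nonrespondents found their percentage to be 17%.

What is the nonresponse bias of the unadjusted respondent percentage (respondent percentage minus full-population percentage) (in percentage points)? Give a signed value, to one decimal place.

+10.3 percentage points

Nonresponse fraction = 1 − 0.49 = 0.51.
Bias = (nonresponse fraction) × (respondent percentage − nonrespondent percentage)
     = 0.51 × (37.2 − 17) = 0.51 × 20.2 = 10.302.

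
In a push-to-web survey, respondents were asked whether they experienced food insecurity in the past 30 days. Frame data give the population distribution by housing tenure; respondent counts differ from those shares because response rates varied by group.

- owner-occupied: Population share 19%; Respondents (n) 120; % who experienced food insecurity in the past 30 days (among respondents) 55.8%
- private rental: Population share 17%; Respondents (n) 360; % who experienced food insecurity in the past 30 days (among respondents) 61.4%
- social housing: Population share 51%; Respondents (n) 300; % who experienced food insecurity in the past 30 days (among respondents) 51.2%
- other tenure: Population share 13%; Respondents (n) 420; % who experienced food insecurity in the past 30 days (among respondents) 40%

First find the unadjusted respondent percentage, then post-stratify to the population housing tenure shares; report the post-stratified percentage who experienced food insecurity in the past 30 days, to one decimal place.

Naive respondent-only estimate (weights = respondent counts):
  (120/1200)×55.8 + (360/1200)×61.4 + (300/1200)×51.2 + (420/1200)×40 = 50.8%
Post-stratifying to population shares instead:
  0.19×55.8 + 0.17×61.4 + 0.51×51.2 + 0.13×40 = 52.352%

52.4%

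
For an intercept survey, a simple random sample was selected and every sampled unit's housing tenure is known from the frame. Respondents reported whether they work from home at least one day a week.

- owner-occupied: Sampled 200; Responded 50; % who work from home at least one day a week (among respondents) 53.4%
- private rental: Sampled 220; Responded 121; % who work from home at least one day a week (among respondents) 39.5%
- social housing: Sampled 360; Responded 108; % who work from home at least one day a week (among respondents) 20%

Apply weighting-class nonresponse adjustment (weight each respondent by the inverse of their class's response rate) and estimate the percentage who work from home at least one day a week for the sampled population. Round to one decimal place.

Class response rates: owner-occupied 50/200 = 25%, private rental 121/220 = 55%, social housing 108/360 = 30%.
Weighting each respondent by the inverse class response rate inflates each class back to its sampled size, so the class weight is n_sampled:
  owner-occupied: 200 × 53.4 = 10,680
  private rental: 220 × 39.5 = 8690
  social housing: 360 × 20 = 7200
Adjusted estimate = 26,570 / 780 = 34.0641 → 34.1%.

34.1%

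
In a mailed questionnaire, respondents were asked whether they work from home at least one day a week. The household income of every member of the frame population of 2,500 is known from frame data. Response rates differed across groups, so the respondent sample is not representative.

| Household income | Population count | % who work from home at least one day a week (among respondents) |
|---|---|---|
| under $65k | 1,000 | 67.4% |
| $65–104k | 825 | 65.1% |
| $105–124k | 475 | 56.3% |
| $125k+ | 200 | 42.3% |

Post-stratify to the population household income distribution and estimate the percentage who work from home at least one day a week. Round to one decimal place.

62.5%

Post-stratification weights by population share, not respondent share:
  under $65k: (1,000/2,500) × 67.4 = 26.96
  $65–104k: (825/2,500) × 65.1 = 21.483
  $105–124k: (475/2,500) × 56.3 = 10.697
  $125k+: (200/2,500) × 42.3 = 3.384
Post-stratified estimate = 62.524 → 62.5%.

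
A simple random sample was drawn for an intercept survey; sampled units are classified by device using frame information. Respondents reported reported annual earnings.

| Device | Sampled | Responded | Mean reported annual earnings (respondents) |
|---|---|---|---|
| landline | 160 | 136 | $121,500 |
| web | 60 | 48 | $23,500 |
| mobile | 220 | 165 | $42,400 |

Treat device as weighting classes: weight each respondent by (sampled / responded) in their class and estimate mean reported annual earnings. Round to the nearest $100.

Response rates by class: landline 136/160 = 85%, web 48/60 = 80%, mobile 165/220 = 75%.
With weight = n_sampled/n_responded per class, the weighted class total is n_sampled:
  landline: 160 × 121,500 = 19,440,000
  web: 60 × 23,500 = 1,410,000
  mobile: 220 × 42,400 = 9,328,000
Adjusted estimate = 30,178,000 / 440 = 68586.4 → $68,600.

$68,600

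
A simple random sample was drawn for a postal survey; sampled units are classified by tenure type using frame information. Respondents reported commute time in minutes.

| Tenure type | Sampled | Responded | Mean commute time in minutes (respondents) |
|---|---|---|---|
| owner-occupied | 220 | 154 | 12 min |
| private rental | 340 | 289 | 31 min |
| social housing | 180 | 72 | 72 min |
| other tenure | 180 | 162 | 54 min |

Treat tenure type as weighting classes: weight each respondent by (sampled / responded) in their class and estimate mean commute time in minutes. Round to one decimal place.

Response rates by class: owner-occupied 154/220 = 70%, private rental 289/340 = 85%, social housing 72/180 = 40%, other tenure 162/180 = 90%.
Each respondent's weight = sampled/responded in their class; summing within a class gives n_sampled, so:
  owner-occupied: 220 × 12 = 2640
  private rental: 340 × 31 = 10,540
  social housing: 180 × 72 = 12,960
  other tenure: 180 × 54 = 9720
Adjusted estimate = 35,860 / 920 = 38.9783 → 39.0.

39.0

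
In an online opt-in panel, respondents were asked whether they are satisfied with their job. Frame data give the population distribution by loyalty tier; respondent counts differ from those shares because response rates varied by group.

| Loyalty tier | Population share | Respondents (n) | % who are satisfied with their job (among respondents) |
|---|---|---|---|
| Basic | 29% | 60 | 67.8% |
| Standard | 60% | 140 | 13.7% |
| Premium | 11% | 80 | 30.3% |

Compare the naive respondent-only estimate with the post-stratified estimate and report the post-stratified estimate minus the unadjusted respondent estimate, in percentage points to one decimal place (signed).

Naive respondent-only estimate (weights = respondent counts):
  (60/280)×67.8 + (140/280)×13.7 + (80/280)×30.3 = 30.0357%
Reweighting by population loyalty tier shares:
  0.29×67.8 + 0.6×13.7 + 0.11×30.3 = 31.215%
Difference = 31.215 − 30.0357 = 1.1793 pp.

+1.2 percentage points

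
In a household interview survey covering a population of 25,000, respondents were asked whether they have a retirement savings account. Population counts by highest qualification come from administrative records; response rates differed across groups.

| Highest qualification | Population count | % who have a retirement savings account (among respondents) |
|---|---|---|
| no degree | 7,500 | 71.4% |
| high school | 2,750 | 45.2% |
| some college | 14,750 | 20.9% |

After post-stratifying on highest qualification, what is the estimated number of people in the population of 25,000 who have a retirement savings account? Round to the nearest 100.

9,700

Apply each group's respondent rate to its population count:
  no degree: 7,500 × 71.4% = 5355
  high school: 2,750 × 45.2% = 1243
  some college: 14,750 × 20.9% = 3082.75
Estimated total = 9680.75 → 9,700.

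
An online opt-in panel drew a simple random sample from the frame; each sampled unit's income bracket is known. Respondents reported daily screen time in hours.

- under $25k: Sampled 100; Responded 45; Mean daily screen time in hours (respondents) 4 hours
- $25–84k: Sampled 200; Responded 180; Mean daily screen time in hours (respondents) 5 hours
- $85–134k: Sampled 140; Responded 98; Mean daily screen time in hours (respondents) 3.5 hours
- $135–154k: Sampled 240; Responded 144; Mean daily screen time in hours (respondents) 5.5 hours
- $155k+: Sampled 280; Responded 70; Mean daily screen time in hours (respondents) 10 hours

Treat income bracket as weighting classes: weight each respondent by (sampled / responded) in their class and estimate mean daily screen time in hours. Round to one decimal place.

6.3

Response rates by class: under $25k 45/100 = 45%, $25–84k 180/200 = 90%, $85–134k 98/140 = 70%, $135–154k 144/240 = 60%, $155k+ 70/280 = 25%.
Weighting each respondent by the inverse class response rate inflates each class back to its sampled size, so the class weight is n_sampled:
  under $25k: 100 × 4 = 400
  $25–84k: 200 × 5 = 1000
  $85–134k: 140 × 3.5 = 490
  $135–154k: 240 × 5.5 = 1320
  $155k+: 280 × 10 = 2800
Adjusted estimate = 6010 / 960 = 6.26042 → 6.3.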